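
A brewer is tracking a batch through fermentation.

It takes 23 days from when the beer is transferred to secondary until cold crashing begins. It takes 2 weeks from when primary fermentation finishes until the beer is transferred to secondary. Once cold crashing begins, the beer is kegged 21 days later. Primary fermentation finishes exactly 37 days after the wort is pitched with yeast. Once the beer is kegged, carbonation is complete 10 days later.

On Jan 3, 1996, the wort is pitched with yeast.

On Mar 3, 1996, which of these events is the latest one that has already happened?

The beer is transferred to secondary

The wort is pitched with yeast: Jan 3, 1996.
Primary fermentation finishes: Jan 3, 1996 + 37 days = Feb 9, 1996.
The beer is transferred to secondary: Feb 9, 1996 + 2 weeks = Feb 23, 1996.
Cold crashing begins: Feb 23, 1996 + 23 days = Mar 17, 1996.
The beer is kegged: Mar 17, 1996 + 21 days = Apr 7, 1996.
Carbonation is complete: Apr 7, 1996 + 10 days = Apr 17, 1996.
Mar 3, 1996 falls between when the beer is transferred to secondary (Feb 23, 1996) and when cold crashing begins (Mar 17, 1996).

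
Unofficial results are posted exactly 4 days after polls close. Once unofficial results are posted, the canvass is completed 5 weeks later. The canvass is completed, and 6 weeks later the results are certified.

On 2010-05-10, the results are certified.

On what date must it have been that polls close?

2010-02-18

The results are certified: May 10, 2010.
The canvass is completed: May 10, 2010 − 6 weeks = Mar 29, 2010.
Unofficial results are posted: Mar 29, 2010 − 5 weeks = Feb 22, 2010.
Polls close: Feb 22, 2010 − 4 days = Feb 18, 2010.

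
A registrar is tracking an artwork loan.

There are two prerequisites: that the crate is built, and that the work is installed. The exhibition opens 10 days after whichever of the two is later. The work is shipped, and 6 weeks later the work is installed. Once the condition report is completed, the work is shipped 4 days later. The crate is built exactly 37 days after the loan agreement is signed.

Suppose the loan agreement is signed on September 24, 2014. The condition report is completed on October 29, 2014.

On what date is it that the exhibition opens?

December 24, 2014

The loan agreement is signed: Sep 24, 2014.
The crate is built: Sep 24, 2014 + 37 days = Oct 31, 2014.
The condition report is completed: Oct 29, 2014.
The work is shipped: Oct 29, 2014 + 4 days = Nov 2, 2014.
The work is installed: Nov 2, 2014 + 6 weeks = Dec 14, 2014.
Both prerequisites met — the crate is built (Oct 31, 2014), the work is installed (Dec 14, 2014); the later is Dec 14, 2014.
The exhibition opens: Dec 14, 2014 + 10 days = Dec 24, 2014.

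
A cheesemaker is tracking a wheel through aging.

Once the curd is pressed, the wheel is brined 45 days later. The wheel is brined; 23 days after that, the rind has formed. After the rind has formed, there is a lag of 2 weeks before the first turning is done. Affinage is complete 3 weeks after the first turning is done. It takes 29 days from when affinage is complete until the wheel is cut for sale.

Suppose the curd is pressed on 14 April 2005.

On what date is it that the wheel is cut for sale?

The curd is pressed: Apr 14, 2005.
The wheel is brined: Apr 14, 2005 + 45 days = May 29, 2005.
The rind has formed: May 29, 2005 + 23 days = Jun 21, 2005.
The first turning is done: Jun 21, 2005 + 2 weeks = Jul 5, 2005.
Affinage is complete: Jul 5, 2005 + 3 weeks = Jul 26, 2005.
The wheel is cut for sale: Jul 26, 2005 + 29 days = Aug 24, 2005.

24 August 2005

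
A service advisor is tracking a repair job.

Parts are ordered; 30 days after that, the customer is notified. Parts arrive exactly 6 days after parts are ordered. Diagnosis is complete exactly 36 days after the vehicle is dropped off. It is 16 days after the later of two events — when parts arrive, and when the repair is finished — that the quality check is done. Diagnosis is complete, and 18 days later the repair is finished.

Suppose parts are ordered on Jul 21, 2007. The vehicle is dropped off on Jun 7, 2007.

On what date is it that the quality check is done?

Parts are ordered: Jul 21, 2007.
Parts arrive: Jul 21, 2007 + 6 days = Jul 27, 2007.
The vehicle is dropped off: Jun 7, 2007.
Diagnosis is complete: Jun 7, 2007 + 36 days = Jul 13, 2007.
The repair is finished: Jul 13, 2007 + 18 days = Jul 31, 2007.
Both prerequisites met — parts arrive (Jul 27, 2007), the repair is finished (Jul 31, 2007); the later is Jul 31, 2007.
The quality check is done: Jul 31, 2007 + 16 days = Aug 16, 2007.

Aug 16, 2007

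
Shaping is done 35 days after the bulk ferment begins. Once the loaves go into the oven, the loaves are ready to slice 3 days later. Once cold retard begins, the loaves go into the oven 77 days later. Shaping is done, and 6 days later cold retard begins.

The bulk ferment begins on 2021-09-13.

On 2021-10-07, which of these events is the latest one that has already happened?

The bulk ferment begins: Sep 13, 2021.
Shaping is done: Sep 13, 2021 + 35 days = Oct 18, 2021.
Cold retard begins: Oct 18, 2021 + 6 days = Oct 24, 2021.
The loaves go into the oven: Oct 24, 2021 + 77 days = Jan 9, 2022.
The loaves are ready to slice: Jan 9, 2022 + 3 days = Jan 12, 2022.
Oct 7, 2021 falls between when the bulk ferment begins (Sep 13, 2021) and when shaping is done (Oct 18, 2021).

The bulk ferment begins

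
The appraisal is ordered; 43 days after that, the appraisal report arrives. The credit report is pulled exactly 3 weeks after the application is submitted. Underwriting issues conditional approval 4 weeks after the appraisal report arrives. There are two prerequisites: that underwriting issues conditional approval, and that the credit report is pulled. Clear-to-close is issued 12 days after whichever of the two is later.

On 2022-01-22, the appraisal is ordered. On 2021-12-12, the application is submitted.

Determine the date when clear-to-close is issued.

2022-04-15

The appraisal is ordered: Jan 22, 2022.
The appraisal report arrives: Jan 22, 2022 + 43 days = Mar 6, 2022.
Underwriting issues conditional approval: Mar 6, 2022 + 4 weeks = Apr 3, 2022.
The application is submitted: Dec 12, 2021.
The credit report is pulled: Dec 12, 2021 + 3 weeks = Jan 2, 2022.
Both prerequisites met — underwriting issues conditional approval (Apr 3, 2022), the credit report is pulled (Jan 2, 2022); the later is Apr 3, 2022.
Clear-to-close is issued: Apr 3, 2022 + 12 days = Apr 15, 2022.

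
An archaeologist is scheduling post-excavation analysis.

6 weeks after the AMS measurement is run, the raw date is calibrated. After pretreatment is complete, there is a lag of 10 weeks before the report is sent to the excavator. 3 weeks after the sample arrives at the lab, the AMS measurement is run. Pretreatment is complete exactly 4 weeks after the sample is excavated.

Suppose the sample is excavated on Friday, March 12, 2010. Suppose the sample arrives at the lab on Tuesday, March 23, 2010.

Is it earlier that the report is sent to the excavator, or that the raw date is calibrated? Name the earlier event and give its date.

The sample is excavated: Mar 12, 2010.
Pretreatment is complete: Mar 12, 2010 + 4 weeks = Apr 9, 2010.
The report is sent to the excavator: Apr 9, 2010 + 10 weeks = Jun 18, 2010.
The sample arrives at the lab: Mar 23, 2010.
The AMS measurement is run: Mar 23, 2010 + 3 weeks = Apr 13, 2010.
The raw date is calibrated: Apr 13, 2010 + 6 weeks = May 25, 2010.
Comparing: the report is sent to the excavator on Jun 18, 2010 vs the raw date is calibrated on May 25, 2010. Earlier: the raw date is calibrated.

The raw date is calibrated — Tuesday, May 25, 2010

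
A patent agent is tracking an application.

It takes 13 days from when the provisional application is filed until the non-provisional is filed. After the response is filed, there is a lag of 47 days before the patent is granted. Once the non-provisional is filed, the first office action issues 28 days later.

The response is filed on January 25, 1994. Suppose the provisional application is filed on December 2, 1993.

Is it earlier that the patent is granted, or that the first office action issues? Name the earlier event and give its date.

The response is filed: Jan 25, 1994.
The patent is granted: Jan 25, 1994 + 47 days = Mar 13, 1994.
The provisional application is filed: Dec 2, 1993.
The non-provisional is filed: Dec 2, 1993 + 13 days = Dec 15, 1993.
The first office action issues: Dec 15, 1993 + 28 days = Jan 12, 1994.
Comparing: the patent is granted on Mar 13, 1994 vs the first office action issues on Jan 12, 1994. Earlier: the first office action issues.

The first office action issues — January 12, 1994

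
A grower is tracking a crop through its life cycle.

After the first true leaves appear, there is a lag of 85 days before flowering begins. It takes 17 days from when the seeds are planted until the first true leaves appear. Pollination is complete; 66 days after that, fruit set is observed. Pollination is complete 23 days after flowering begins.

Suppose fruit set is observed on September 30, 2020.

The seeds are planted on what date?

Fruit set is observed: Sep 30, 2020.
Pollination is complete: Sep 30, 2020 − 66 days = Jul 26, 2020.
Flowering begins: Jul 26, 2020 − 23 days = Jul 3, 2020.
The first true leaves appear: Jul 3, 2020 − 85 days = Apr 9, 2020.
The seeds are planted: Apr 9, 2020 − 17 days = Mar 23, 2020.

March 23, 2020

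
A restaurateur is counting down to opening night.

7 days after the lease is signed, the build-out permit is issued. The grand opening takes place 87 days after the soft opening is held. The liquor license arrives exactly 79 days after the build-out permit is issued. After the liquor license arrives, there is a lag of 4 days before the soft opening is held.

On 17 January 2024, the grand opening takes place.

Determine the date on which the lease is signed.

24 July 2023

The grand opening takes place: Jan 17, 2024.
The soft opening is held: Jan 17, 2024 − 87 days = Oct 22, 2023.
The liquor license arrives: Oct 22, 2023 − 4 days = Oct 18, 2023.
The build-out permit is issued: Oct 18, 2023 − 79 days = Jul 31, 2023.
The lease is signed: Jul 31, 2023 − 7 days = Jul 24, 2023.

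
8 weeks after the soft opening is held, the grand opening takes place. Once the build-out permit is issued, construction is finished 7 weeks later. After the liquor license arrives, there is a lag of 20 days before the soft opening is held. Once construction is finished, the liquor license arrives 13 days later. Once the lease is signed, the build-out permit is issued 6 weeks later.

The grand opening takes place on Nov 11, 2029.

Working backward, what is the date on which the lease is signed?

The grand opening takes place: Nov 11, 2029.
The soft opening is held: Nov 11, 2029 − 8 weeks = Sep 16, 2029.
The liquor license arrives: Sep 16, 2029 − 20 days = Aug 27, 2029.
Construction is finished: Aug 27, 2029 − 13 days = Aug 14, 2029.
The build-out permit is issued: Aug 14, 2029 − 7 weeks = Jun 26, 2029.
The lease is signed: Jun 26, 2029 − 6 weeks = May 15, 2029.

May 15, 2029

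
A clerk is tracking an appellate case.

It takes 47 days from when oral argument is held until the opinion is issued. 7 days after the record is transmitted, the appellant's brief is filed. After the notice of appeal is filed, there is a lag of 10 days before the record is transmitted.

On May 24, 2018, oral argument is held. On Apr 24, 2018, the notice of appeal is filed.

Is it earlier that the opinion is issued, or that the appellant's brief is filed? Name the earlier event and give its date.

The appellant's brief is filed — May 11, 2018

Oral argument is held: May 24, 2018.
The opinion is issued: May 24, 2018 + 47 days = Jul 10, 2018.
The notice of appeal is filed: Apr 24, 2018.
The record is transmitted: Apr 24, 2018 + 10 days = May 4, 2018.
The appellant's brief is filed: May 4, 2018 + 7 days = May 11, 2018.
Comparing: the opinion is issued on Jul 10, 2018 vs the appellant's brief is filed on May 11, 2018. Earlier: the appellant's brief is filed.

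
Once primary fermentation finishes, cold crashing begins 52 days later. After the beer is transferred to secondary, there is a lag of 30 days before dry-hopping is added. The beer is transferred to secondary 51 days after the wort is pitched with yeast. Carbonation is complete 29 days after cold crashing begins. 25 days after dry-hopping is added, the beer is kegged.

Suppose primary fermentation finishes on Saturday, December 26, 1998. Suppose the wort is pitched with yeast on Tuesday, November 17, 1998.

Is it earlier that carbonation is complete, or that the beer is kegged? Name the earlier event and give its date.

The beer is kegged — Wednesday, March 3, 1999

Primary fermentation finishes: Dec 26, 1998.
Cold crashing begins: Dec 26, 1998 + 52 days = Feb 16, 1999.
Carbonation is complete: Feb 16, 1999 + 29 days = Mar 17, 1999.
The wort is pitched with yeast: Nov 17, 1998.
The beer is transferred to secondary: Nov 17, 1998 + 51 days = Jan 7, 1999.
Dry-hopping is added: Jan 7, 1999 + 30 days = Feb 6, 1999.
The beer is kegged: Feb 6, 1999 + 25 days = Mar 3, 1999.
Comparing: carbonation is complete on Mar 17, 1999 vs the beer is kegged on Mar 3, 1999. Earlier: the beer is kegged.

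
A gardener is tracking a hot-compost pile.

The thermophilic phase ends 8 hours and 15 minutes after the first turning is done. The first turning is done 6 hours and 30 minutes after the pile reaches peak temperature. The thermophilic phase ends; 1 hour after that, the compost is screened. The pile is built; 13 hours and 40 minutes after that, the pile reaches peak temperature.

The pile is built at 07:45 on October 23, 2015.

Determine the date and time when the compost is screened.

The pile is built: 07:45 Oct 23, 2015.
The pile reaches peak temperature: 07:45 Oct 23, 2015 + 13h40m = 21:25 Oct 23, 2015.
The first turning is done: 21:25 Oct 23, 2015 + 6h30m = 03:55 Oct 24, 2015.
The thermophilic phase ends: 03:55 Oct 24, 2015 + 8h15m = 12:10 Oct 24, 2015.
The compost is screened: 12:10 Oct 24, 2015 + 1h = 13:10 Oct 24, 2015.

13:10 on October 24, 2015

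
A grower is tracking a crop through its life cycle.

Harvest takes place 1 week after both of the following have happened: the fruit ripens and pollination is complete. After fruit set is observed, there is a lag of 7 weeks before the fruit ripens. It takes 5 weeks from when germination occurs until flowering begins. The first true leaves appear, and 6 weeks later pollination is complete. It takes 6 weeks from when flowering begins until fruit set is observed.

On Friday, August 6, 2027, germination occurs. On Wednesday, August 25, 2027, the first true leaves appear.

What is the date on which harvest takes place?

Germination occurs: Aug 6, 2027.
Flowering begins: Aug 6, 2027 + 5 weeks = Sep 10, 2027.
Fruit set is observed: Sep 10, 2027 + 6 weeks = Oct 22, 2027.
The fruit ripens: Oct 22, 2027 + 7 weeks = Dec 10, 2027.
The first true leaves appear: Aug 25, 2027.
Pollination is complete: Aug 25, 2027 + 6 weeks = Oct 6, 2027.
Both prerequisites met — the fruit ripens (Dec 10, 2027), pollination is complete (Oct 6, 2027); the later is Dec 10, 2027.
Harvest takes place: Dec 10, 2027 + 1 week = Dec 17, 2027.

Friday, December 17, 2027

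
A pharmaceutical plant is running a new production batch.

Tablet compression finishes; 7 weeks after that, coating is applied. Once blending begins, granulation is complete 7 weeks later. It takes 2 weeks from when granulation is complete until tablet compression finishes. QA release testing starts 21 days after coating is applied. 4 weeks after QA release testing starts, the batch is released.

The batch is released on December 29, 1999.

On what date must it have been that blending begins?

The batch is released: Dec 29, 1999.
QA release testing starts: Dec 29, 1999 − 4 weeks = Dec 1, 1999.
Coating is applied: Dec 1, 1999 − 21 days = Nov 10, 1999.
Tablet compression finishes: Nov 10, 1999 − 7 weeks = Sep 22, 1999.
Granulation is complete: Sep 22, 1999 − 2 weeks = Sep 8, 1999.
Blending begins: Sep 8, 1999 − 7 weeks = Jul 21, 1999.

July 21, 1999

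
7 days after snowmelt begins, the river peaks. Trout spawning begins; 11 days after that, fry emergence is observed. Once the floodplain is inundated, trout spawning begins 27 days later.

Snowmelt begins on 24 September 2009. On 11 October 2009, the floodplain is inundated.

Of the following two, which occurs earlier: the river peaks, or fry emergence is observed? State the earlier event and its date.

The river peaks — 1 October 2009

Snowmelt begins: Sep 24, 2009.
The river peaks: Sep 24, 2009 + 7 days = Oct 1, 2009.
The floodplain is inundated: Oct 11, 2009.
Trout spawning begins: Oct 11, 2009 + 27 days = Nov 7, 2009.
Fry emergence is observed: Nov 7, 2009 + 11 days = Nov 18, 2009.
Comparing: the river peaks on Oct 1, 2009 vs fry emergence is observed on Nov 18, 2009. Earlier: the river peaks.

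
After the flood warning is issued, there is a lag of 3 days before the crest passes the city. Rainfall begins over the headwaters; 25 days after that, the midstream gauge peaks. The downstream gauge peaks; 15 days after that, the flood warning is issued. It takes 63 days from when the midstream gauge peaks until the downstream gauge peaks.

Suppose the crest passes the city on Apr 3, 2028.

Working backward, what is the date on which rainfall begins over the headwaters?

Dec 19, 2027

The crest passes the city: Apr 3, 2028.
The flood warning is issued: Apr 3, 2028 − 3 days = Mar 31, 2028.
The downstream gauge peaks: Mar 31, 2028 − 15 days = Mar 16, 2028.
The midstream gauge peaks: Mar 16, 2028 − 63 days = Jan 13, 2028.
Rainfall begins over the headwaters: Jan 13, 2028 − 25 days = Dec 19, 2027.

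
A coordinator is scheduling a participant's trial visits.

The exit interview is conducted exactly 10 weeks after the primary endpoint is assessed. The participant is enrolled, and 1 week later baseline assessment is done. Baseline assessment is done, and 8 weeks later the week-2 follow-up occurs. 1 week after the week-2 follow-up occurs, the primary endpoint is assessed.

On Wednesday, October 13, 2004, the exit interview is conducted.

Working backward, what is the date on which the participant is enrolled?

Wednesday, May 26, 2004

The exit interview is conducted: Oct 13, 2004.
The primary endpoint is assessed: Oct 13, 2004 − 10 weeks = Aug 4, 2004.
The week-2 follow-up occurs: Aug 4, 2004 − 1 week = Jul 28, 2004.
Baseline assessment is done: Jul 28, 2004 − 8 weeks = Jun 2, 2004.
The participant is enrolled: Jun 2, 2004 − 1 week = May 26, 2004.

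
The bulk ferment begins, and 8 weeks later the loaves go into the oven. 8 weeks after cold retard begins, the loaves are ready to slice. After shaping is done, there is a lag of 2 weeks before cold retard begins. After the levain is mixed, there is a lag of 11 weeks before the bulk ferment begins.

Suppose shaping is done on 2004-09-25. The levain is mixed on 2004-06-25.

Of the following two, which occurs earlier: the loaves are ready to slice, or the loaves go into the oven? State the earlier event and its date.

Shaping is done: Sep 25, 2004.
Cold retard begins: Sep 25, 2004 + 2 weeks = Oct 9, 2004.
The loaves are ready to slice: Oct 9, 2004 + 8 weeks = Dec 4, 2004.
The levain is mixed: Jun 25, 2004.
The bulk ferment begins: Jun 25, 2004 + 11 weeks = Sep 10, 2004.
The loaves go into the oven: Sep 10, 2004 + 8 weeks = Nov 5, 2004.
Comparing: the loaves are ready to slice on Dec 4, 2004 vs the loaves go into the oven on Nov 5, 2004. Earlier: the loaves go into the oven.

The loaves go into the oven — 2004-11-05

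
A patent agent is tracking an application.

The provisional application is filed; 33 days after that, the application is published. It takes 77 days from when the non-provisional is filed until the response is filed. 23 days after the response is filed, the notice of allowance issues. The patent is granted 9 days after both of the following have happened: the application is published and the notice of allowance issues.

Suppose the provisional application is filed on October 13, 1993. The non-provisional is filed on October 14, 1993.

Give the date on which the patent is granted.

The provisional application is filed: Oct 13, 1993.
The application is published: Oct 13, 1993 + 33 days = Nov 15, 1993.
The non-provisional is filed: Oct 14, 1993.
The response is filed: Oct 14, 1993 + 77 days = Dec 30, 1993.
The notice of allowance issues: Dec 30, 1993 + 23 days = Jan 22, 1994.
Both prerequisites met — the application is published (Nov 15, 1993), the notice of allowance issues (Jan 22, 1994); the later is Jan 22, 1994.
The patent is granted: Jan 22, 1994 + 9 days = Jan 31, 1994.

January 31, 1994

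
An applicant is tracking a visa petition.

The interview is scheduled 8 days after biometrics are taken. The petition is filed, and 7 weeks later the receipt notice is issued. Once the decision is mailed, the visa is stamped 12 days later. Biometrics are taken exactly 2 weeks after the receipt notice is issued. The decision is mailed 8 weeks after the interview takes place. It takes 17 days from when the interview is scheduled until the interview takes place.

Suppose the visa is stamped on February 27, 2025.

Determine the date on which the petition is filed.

The visa is stamped: Feb 27, 2025.
The decision is mailed: Feb 27, 2025 − 12 days = Feb 15, 2025.
The interview takes place: Feb 15, 2025 − 8 weeks = Dec 21, 2024.
The interview is scheduled: Dec 21, 2024 − 17 days = Dec 4, 2024.
Biometrics are taken: Dec 4, 2024 − 8 days = Nov 26, 2024.
The receipt notice is issued: Nov 26, 2024 − 2 weeks = Nov 12, 2024.
The petition is filed: Nov 12, 2024 − 7 weeks = Sep 24, 2024.

September 24, 2024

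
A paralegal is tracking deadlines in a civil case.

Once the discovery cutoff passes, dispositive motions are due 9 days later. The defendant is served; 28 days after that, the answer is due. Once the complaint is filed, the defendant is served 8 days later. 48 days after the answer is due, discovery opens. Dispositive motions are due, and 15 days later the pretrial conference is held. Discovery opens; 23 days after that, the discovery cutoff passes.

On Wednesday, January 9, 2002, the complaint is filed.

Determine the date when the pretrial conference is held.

Monday, May 20, 2002

The complaint is filed: Jan 9, 2002.
The defendant is served: Jan 9, 2002 + 8 days = Jan 17, 2002.
The answer is due: Jan 17, 2002 + 28 days = Feb 14, 2002.
Discovery opens: Feb 14, 2002 + 48 days = Apr 3, 2002.
The discovery cutoff passes: Apr 3, 2002 + 23 days = Apr 26, 2002.
Dispositive motions are due: Apr 26, 2002 + 9 days = May 5, 2002.
The pretrial conference is held: May 5, 2002 + 15 days = May 20, 2002.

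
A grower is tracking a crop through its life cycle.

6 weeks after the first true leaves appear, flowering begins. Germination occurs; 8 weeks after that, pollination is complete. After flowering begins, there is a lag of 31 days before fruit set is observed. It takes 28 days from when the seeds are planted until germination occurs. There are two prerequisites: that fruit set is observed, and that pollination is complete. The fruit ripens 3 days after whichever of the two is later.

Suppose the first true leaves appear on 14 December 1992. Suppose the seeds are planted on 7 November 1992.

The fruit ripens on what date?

The first true leaves appear: Dec 14, 1992.
Flowering begins: Dec 14, 1992 + 6 weeks = Jan 25, 1993.
Fruit set is observed: Jan 25, 1993 + 31 days = Feb 25, 1993.
The seeds are planted: Nov 7, 1992.
Germination occurs: Nov 7, 1992 + 28 days = Dec 5, 1992.
Pollination is complete: Dec 5, 1992 + 8 weeks = Jan 30, 1993.
Both prerequisites met — fruit set is observed (Feb 25, 1993), pollination is complete (Jan 30, 1993); the later is Feb 25, 1993.
The fruit ripens: Feb 25, 1993 + 3 days = Feb 28, 1993.

28 February 1993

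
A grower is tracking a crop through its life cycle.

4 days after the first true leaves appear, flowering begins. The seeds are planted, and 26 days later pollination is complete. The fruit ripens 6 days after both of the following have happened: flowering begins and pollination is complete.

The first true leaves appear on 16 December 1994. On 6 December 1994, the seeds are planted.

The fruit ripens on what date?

7 January 1995

The first true leaves appear: Dec 16, 1994.
Flowering begins: Dec 16, 1994 + 4 days = Dec 20, 1994.
The seeds are planted: Dec 6, 1994.
Pollination is complete: Dec 6, 1994 + 26 days = Jan 1, 1995.
Both prerequisites met — flowering begins (Dec 20, 1994), pollination is complete (Jan 1, 1995); the later is Jan 1, 1995.
The fruit ripens: Jan 1, 1995 + 6 days = Jan 7, 1995.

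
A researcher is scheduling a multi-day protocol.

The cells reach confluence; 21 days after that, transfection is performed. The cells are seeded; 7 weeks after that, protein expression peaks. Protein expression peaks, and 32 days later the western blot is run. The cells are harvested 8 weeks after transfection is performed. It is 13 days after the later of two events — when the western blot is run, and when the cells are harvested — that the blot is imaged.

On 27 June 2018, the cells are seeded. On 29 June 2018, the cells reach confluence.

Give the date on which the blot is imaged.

29 September 2018

The cells are seeded: Jun 27, 2018.
Protein expression peaks: Jun 27, 2018 + 7 weeks = Aug 15, 2018.
The western blot is run: Aug 15, 2018 + 32 days = Sep 16, 2018.
The cells reach confluence: Jun 29, 2018.
Transfection is performed: Jun 29, 2018 + 21 days = Jul 20, 2018.
The cells are harvested: Jul 20, 2018 + 8 weeks = Sep 14, 2018.
Both prerequisites met — the western blot is run (Sep 16, 2018), the cells are harvested (Sep 14, 2018); the later is Sep 16, 2018.
The blot is imaged: Sep 16, 2018 + 13 days = Sep 29, 2018.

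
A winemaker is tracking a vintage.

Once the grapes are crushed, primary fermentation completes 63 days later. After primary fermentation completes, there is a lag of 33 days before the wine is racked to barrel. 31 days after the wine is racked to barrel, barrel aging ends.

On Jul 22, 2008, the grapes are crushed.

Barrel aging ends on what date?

Nov 26, 2008

The grapes are crushed: Jul 22, 2008.
Primary fermentation completes: Jul 22, 2008 + 63 days = Sep 23, 2008.
The wine is racked to barrel: Sep 23, 2008 + 33 days = Oct 26, 2008.
Barrel aging ends: Oct 26, 2008 + 31 days = Nov 26, 2008.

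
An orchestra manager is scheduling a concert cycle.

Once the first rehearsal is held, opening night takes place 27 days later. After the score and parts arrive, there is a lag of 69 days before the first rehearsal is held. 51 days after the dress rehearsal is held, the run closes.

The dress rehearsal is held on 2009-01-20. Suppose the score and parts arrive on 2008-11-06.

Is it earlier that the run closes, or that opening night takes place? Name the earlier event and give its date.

The dress rehearsal is held: Jan 20, 2009.
The run closes: Jan 20, 2009 + 51 days = Mar 12, 2009.
The score and parts arrive: Nov 6, 2008.
The first rehearsal is held: Nov 6, 2008 + 69 days = Jan 14, 2009.
Opening night takes place: Jan 14, 2009 + 27 days = Feb 10, 2009.
Comparing: the run closes on Mar 12, 2009 vs opening night takes place on Feb 10, 2009. Earlier: opening night takes place.

Opening night takes place — 2009-02-10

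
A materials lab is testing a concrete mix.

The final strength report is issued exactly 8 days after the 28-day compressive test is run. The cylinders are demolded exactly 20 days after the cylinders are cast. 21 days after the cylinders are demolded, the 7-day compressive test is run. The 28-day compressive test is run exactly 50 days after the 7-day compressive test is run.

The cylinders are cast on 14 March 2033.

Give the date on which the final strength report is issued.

The cylinders are cast: Mar 14, 2033.
The cylinders are demolded: Mar 14, 2033 + 20 days = Apr 3, 2033.
The 7-day compressive test is run: Apr 3, 2033 + 21 days = Apr 24, 2033.
The 28-day compressive test is run: Apr 24, 2033 + 50 days = Jun 13, 2033.
The final strength report is issued: Jun 13, 2033 + 8 days = Jun 21, 2033.

21 June 2033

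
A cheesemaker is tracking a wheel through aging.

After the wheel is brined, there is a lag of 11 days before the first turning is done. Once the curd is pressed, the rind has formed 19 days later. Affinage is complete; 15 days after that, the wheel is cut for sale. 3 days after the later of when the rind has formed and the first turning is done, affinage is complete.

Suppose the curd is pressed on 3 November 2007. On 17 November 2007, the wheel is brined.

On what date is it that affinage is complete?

1 December 2007

The curd is pressed: Nov 3, 2007.
The rind has formed: Nov 3, 2007 + 19 days = Nov 22, 2007.
The wheel is brined: Nov 17, 2007.
The first turning is done: Nov 17, 2007 + 11 days = Nov 28, 2007.
Both prerequisites met — the rind has formed (Nov 22, 2007), the first turning is done (Nov 28, 2007); the later is Nov 28, 2007.
Affinage is complete: Nov 28, 2007 + 3 days = Dec 1, 2007.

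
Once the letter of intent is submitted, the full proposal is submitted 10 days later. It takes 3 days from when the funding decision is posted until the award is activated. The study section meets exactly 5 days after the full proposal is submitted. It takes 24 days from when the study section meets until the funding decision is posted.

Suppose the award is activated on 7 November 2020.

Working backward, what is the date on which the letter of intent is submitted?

26 September 2020

The award is activated: Nov 7, 2020.
The funding decision is posted: Nov 7, 2020 − 3 days = Nov 4, 2020.
The study section meets: Nov 4, 2020 − 24 days = Oct 11, 2020.
The full proposal is submitted: Oct 11, 2020 − 5 days = Oct 6, 2020.
The letter of intent is submitted: Oct 6, 2020 − 10 days = Sep 26, 2020.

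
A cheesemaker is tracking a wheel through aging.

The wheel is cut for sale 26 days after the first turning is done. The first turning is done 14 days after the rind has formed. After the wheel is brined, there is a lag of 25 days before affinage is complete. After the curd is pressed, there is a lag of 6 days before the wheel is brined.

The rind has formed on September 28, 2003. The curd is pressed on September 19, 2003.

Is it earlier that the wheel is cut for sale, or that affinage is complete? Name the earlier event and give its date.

Affinage is complete — October 20, 2003

The rind has formed: Sep 28, 2003.
The first turning is done: Sep 28, 2003 + 14 days = Oct 12, 2003.
The wheel is cut for sale: Oct 12, 2003 + 26 days = Nov 7, 2003.
The curd is pressed: Sep 19, 2003.
The wheel is brined: Sep 19, 2003 + 6 days = Sep 25, 2003.
Affinage is complete: Sep 25, 2003 + 25 days = Oct 20, 2003.
Comparing: the wheel is cut for sale on Nov 7, 2003 vs affinage is complete on Oct 20, 2003. Earlier: affinage is complete.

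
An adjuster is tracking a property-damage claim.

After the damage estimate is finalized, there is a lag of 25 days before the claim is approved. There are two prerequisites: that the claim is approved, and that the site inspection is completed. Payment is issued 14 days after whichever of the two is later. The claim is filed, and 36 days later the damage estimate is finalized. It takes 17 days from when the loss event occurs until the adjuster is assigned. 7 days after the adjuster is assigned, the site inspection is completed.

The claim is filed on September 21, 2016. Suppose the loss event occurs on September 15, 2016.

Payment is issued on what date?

The claim is filed: Sep 21, 2016.
The damage estimate is finalized: Sep 21, 2016 + 36 days = Oct 27, 2016.
The claim is approved: Oct 27, 2016 + 25 days = Nov 21, 2016.
The loss event occurs: Sep 15, 2016.
The adjuster is assigned: Sep 15, 2016 + 17 days = Oct 2, 2016.
The site inspection is completed: Oct 2, 2016 + 7 days = Oct 9, 2016.
Both prerequisites met — the claim is approved (Nov 21, 2016), the site inspection is completed (Oct 9, 2016); the later is Nov 21, 2016.
Payment is issued: Nov 21, 2016 + 14 days = Dec 5, 2016.

December 5, 2016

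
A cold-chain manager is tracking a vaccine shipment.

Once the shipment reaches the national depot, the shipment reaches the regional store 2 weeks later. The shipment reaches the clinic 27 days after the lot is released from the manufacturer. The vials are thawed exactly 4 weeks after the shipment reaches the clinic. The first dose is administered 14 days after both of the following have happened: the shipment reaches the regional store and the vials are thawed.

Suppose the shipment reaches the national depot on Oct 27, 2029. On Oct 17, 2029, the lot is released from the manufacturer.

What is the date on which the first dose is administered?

Dec 25, 2029

The shipment reaches the national depot: Oct 27, 2029.
The shipment reaches the regional store: Oct 27, 2029 + 2 weeks = Nov 10, 2029.
The lot is released from the manufacturer: Oct 17, 2029.
The shipment reaches the clinic: Oct 17, 2029 + 27 days = Nov 13, 2029.
The vials are thawed: Nov 13, 2029 + 4 weeks = Dec 11, 2029.
Both prerequisites met — the shipment reaches the regional store (Nov 10, 2029), the vials are thawed (Dec 11, 2029); the later is Dec 11, 2029.
The first dose is administered: Dec 11, 2029 + 14 days = Dec 25, 2029.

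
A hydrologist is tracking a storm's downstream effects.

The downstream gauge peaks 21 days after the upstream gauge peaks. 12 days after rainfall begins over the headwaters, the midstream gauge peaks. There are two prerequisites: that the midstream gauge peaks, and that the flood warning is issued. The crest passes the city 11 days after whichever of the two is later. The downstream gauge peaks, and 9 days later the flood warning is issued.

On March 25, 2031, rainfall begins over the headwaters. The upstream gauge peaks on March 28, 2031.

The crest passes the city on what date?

Rainfall begins over the headwaters: Mar 25, 2031.
The midstream gauge peaks: Mar 25, 2031 + 12 days = Apr 6, 2031.
The upstream gauge peaks: Mar 28, 2031.
The downstream gauge peaks: Mar 28, 2031 + 21 days = Apr 18, 2031.
The flood warning is issued: Apr 18, 2031 + 9 days = Apr 27, 2031.
Both prerequisites met — the midstream gauge peaks (Apr 6, 2031), the flood warning is issued (Apr 27, 2031); the later is Apr 27, 2031.
The crest passes the city: Apr 27, 2031 + 11 days = May 8, 2031.

May 8, 2031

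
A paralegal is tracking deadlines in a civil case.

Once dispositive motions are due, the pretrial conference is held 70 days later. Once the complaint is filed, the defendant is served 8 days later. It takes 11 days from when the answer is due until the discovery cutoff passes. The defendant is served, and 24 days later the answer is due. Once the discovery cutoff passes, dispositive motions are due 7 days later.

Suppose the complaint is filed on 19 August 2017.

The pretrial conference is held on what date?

17 December 2017

The complaint is filed: Aug 19, 2017.
The defendant is served: Aug 19, 2017 + 8 days = Aug 27, 2017.
The answer is due: Aug 27, 2017 + 24 days = Sep 20, 2017.
The discovery cutoff passes: Sep 20, 2017 + 11 days = Oct 1, 2017.
Dispositive motions are due: Oct 1, 2017 + 7 days = Oct 8, 2017.
The pretrial conference is held: Oct 8, 2017 + 70 days = Dec 17, 2017.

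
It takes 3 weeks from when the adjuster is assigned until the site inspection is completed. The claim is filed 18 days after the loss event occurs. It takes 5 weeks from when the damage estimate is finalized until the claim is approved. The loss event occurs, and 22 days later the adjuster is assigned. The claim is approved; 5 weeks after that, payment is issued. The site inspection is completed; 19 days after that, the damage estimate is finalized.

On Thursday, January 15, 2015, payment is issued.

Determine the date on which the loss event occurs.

Payment is issued: Jan 15, 2015.
The claim is approved: Jan 15, 2015 − 5 weeks = Dec 11, 2014.
The damage estimate is finalized: Dec 11, 2014 − 5 weeks = Nov 6, 2014.
The site inspection is completed: Nov 6, 2014 − 19 days = Oct 18, 2014.
The adjuster is assigned: Oct 18, 2014 − 3 weeks = Sep 27, 2014.
The loss event occurs: Sep 27, 2014 − 22 days = Sep 5, 2014.

Friday, September 5, 2014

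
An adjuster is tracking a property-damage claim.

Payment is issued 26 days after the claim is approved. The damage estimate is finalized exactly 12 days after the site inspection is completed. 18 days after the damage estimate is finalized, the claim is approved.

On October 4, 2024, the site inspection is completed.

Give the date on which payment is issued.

The site inspection is completed: Oct 4, 2024.
The damage estimate is finalized: Oct 4, 2024 + 12 days = Oct 16, 2024.
The claim is approved: Oct 16, 2024 + 18 days = Nov 3, 2024.
Payment is issued: Nov 3, 2024 + 26 days = Nov 29, 2024.

November 29, 2024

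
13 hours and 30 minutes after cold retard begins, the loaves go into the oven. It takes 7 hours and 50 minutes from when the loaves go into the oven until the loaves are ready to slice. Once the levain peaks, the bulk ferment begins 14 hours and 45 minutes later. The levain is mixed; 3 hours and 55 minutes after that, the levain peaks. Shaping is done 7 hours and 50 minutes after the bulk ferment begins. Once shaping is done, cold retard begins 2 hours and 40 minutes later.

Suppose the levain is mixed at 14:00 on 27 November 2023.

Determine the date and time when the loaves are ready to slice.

16:30 on 29 November 2023

The levain is mixed: 14:00 Nov 27, 2023.
The levain peaks: 14:00 Nov 27, 2023 + 3h55m = 17:55 Nov 27, 2023.
The bulk ferment begins: 17:55 Nov 27, 2023 + 14h45m = 08:40 Nov 28, 2023.
Shaping is done: 08:40 Nov 28, 2023 + 7h50m = 16:30 Nov 28, 2023.
Cold retard begins: 16:30 Nov 28, 2023 + 2h40m = 19:10 Nov 28, 2023.
The loaves go into the oven: 19:10 Nov 28, 2023 + 13h30m = 08:40 Nov 29, 2023.
The loaves are ready to slice: 08:40 Nov 29, 2023 + 7h50m = 16:30 Nov 29, 2023.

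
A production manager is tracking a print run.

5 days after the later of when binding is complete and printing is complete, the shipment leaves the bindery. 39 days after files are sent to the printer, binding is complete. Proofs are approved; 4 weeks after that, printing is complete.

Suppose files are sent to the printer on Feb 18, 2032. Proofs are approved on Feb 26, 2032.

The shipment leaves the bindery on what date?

Apr 2, 2032

Files are sent to the printer: Feb 18, 2032.
Binding is complete: Feb 18, 2032 + 39 days = Mar 28, 2032.
Proofs are approved: Feb 26, 2032.
Printing is complete: Feb 26, 2032 + 4 weeks = Mar 25, 2032.
Both prerequisites met — binding is complete (Mar 28, 2032), printing is complete (Mar 25, 2032); the later is Mar 28, 2032.
The shipment leaves the bindery: Mar 28, 2032 + 5 days = Apr 2, 2032.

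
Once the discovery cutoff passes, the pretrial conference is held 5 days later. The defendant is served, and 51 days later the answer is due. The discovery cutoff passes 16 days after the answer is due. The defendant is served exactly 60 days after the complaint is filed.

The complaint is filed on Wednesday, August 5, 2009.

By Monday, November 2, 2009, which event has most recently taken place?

The complaint is filed: Aug 5, 2009.
The defendant is served: Aug 5, 2009 + 60 days = Oct 4, 2009.
The answer is due: Oct 4, 2009 + 51 days = Nov 24, 2009.
The discovery cutoff passes: Nov 24, 2009 + 16 days = Dec 10, 2009.
The pretrial conference is held: Dec 10, 2009 + 5 days = Dec 15, 2009.
Nov 2, 2009 falls between when the defendant is served (Oct 4, 2009) and when the answer is due (Nov 24, 2009).

The defendant is served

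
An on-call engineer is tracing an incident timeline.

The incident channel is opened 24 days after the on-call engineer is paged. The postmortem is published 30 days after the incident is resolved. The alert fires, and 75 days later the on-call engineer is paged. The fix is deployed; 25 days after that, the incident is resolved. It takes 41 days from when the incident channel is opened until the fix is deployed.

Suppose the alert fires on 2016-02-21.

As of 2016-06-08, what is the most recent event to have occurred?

The alert fires: Feb 21, 2016.
The on-call engineer is paged: Feb 21, 2016 + 75 days = May 6, 2016.
The incident channel is opened: May 6, 2016 + 24 days = May 30, 2016.
The fix is deployed: May 30, 2016 + 41 days = Jul 10, 2016.
The incident is resolved: Jul 10, 2016 + 25 days = Aug 4, 2016.
The postmortem is published: Aug 4, 2016 + 30 days = Sep 3, 2016.
Jun 8, 2016 falls between when the incident channel is opened (May 30, 2016) and when the fix is deployed (Jul 10, 2016).

The incident channel is opened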